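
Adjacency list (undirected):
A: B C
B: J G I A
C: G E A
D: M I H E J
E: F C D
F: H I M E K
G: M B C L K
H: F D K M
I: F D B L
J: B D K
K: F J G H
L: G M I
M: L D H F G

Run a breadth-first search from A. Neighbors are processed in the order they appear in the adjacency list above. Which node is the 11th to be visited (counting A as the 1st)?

L

Visit A; enqueue B, C → queue [B, C]
Visit B; enqueue J, G, I → queue [C, J, G, I]
Visit C; enqueue E → queue [J, G, I, E]
Visit J; enqueue D, K → queue [G, I, E, D, K]
Visit G; enqueue M, L → queue [I, E, D, K, M, L]
Visit I; enqueue F → queue [E, D, K, M, L, F]
Visit E → queue [D, K, M, L, F]
Visit D; enqueue H → queue [K, M, L, F, H]
Visit K → queue [M, L, F, H]
Visit M → queue [L, F, H]
Visit L → queue [F, H]
Visit F → queue [H]
Visit H → queue []

Visit order: A, B, C, J, G, I, E, D, K, M, L, F, H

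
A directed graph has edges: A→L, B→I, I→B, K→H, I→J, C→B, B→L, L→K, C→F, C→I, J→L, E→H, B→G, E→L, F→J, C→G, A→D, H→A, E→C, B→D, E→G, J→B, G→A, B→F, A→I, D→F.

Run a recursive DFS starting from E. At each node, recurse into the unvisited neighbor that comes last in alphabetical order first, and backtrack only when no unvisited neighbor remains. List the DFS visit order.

Visit E
E → L
L → K
K → H
H → A
A → I
I → J
J → B
B → G
B → F
B → D
E → C

E → L → K → H → A → I → J → B → G → F → D → C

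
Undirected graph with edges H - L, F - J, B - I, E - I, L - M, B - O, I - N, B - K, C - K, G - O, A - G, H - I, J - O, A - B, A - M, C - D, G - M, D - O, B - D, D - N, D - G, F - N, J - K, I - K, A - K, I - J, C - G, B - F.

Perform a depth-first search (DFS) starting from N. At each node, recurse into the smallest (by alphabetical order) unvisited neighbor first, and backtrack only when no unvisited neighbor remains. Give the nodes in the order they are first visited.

N → D → B → A → G → C → K → I → E → H → L → M → J → F → O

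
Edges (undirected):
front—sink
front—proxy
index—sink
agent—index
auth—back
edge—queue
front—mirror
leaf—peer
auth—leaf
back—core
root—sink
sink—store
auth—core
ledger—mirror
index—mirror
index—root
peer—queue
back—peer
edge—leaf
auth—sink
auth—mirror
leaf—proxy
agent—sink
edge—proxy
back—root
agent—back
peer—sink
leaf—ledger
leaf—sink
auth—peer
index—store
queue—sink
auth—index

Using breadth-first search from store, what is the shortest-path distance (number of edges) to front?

2

Level 0: store
Level 1: index, sink
Level 2: agent, auth, front, leaf, mirror, peer, queue, root
Level 3: back, core, edge, ledger, proxy
front first appears at level 2.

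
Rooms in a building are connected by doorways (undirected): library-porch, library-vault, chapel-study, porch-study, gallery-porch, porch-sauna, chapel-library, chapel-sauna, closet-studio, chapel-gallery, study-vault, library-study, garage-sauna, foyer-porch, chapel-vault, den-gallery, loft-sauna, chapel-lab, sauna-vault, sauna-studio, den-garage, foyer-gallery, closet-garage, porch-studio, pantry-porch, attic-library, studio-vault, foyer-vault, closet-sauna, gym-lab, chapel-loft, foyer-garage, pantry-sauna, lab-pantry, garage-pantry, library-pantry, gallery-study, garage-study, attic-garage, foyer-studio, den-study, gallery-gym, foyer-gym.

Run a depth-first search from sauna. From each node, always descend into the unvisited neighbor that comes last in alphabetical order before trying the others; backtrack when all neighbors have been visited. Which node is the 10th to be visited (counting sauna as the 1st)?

Visit sauna
sauna → vault
vault → study
study → porch
porch → studio
studio → foyer
foyer → gym
gym → lab
lab → pantry
pantry → library
library → chapel
chapel → loft
chapel → gallery
gallery → den
den → garage
garage → closet
garage → attic

Visit order: sauna, vault, study, porch, studio, foyer, gym, lab, pantry, library, chapel, loft, gallery, den, garage, closet, attic

library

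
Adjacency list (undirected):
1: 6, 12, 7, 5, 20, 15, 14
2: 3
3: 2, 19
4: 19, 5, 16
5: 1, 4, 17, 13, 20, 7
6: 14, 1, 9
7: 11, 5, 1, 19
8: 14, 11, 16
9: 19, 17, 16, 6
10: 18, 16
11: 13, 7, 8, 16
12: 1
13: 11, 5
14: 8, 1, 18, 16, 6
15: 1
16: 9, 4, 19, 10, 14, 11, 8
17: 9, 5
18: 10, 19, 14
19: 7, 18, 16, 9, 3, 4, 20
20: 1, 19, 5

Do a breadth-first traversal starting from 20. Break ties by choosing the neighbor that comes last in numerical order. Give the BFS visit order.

Visit 20; enqueue 19, 5, 1 → queue [19, 5, 1]
Visit 19; enqueue 18, 16, 9, 7, 4, 3 → queue [5, 1, 18, 16, 9, 7, 4, 3]
Visit 5; enqueue 17, 13 → queue [1, 18, 16, 9, 7, 4, 3, 17, 13]
Visit 1; enqueue 15, 14, 12, 6 → queue [18, 16, 9, 7, 4, 3, 17, 13, 15, 14, 12, 6]
Visit 18; enqueue 10 → queue [16, 9, 7, 4, 3, 17, 13, 15, 14, 12, 6, 10]
Visit 16; enqueue 11, 8 → queue [9, 7, 4, 3, 17, 13, 15, 14, 12, 6, 10, 11, 8]
Visit 9 → queue [7, 4, 3, 17, 13, 15, 14, 12, 6, 10, 11, 8]
Visit 7 → queue [4, 3, 17, 13, 15, 14, 12, 6, 10, 11, 8]
Visit 4 → queue [3, 17, 13, 15, 14, 12, 6, 10, 11, 8]
Visit 3; enqueue 2 → queue [17, 13, 15, 14, 12, 6, 10, 11, 8, 2]
Visit 17 → queue [13, 15, 14, 12, 6, 10, 11, 8, 2]
Visit 13 → queue [15, 14, 12, 6, 10, 11, 8, 2]
Visit 15 → queue [14, 12, 6, 10, 11, 8, 2]
Visit 14 → queue [12, 6, 10, 11, 8, 2]
Visit 12 → queue [6, 10, 11, 8, 2]
Visit 6 → queue [10, 11, 8, 2]
Visit 10 → queue [11, 8, 2]
Visit 11 → queue [8, 2]
Visit 8 → queue [2]
Visit 2 → queue []

20, 19, 5, 1, 18, 16, 9, 7, 4, 3, 17, 13, 15, 14, 12, 6, 10, 11, 8, 2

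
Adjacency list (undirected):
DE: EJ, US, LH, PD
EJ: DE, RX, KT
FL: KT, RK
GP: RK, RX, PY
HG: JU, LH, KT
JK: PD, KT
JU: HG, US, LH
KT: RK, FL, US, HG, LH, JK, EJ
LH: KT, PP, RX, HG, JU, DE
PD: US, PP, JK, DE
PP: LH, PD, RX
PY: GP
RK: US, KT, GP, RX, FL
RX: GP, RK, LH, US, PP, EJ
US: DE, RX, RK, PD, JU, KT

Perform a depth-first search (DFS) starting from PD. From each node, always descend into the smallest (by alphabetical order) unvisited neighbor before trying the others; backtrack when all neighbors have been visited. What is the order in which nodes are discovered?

PD -> DE -> EJ -> KT -> FL -> RK -> GP -> PY -> RX -> LH -> HG -> JU -> US -> PP -> JK

Visit PD
PD → DE
DE → EJ
EJ → KT
KT → FL
FL → RK
RK → GP
GP → PY
GP → RX
RX → LH
LH → HG
HG → JU
JU → US
LH → PP
KT → JK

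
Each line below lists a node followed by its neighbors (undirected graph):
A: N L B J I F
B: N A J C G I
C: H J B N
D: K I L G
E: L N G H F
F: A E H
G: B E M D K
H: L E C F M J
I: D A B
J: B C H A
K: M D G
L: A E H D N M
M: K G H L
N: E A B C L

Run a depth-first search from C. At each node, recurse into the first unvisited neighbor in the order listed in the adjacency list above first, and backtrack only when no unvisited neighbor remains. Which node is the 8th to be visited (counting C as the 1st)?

B

Visit C
C → H
H → L
L → A
A → N
N → E
E → G
G → B
B → J
B → I
I → D
D → K
K → M
E → F

Visit order: C, H, L, A, N, E, G, B, J, I, D, K, M, F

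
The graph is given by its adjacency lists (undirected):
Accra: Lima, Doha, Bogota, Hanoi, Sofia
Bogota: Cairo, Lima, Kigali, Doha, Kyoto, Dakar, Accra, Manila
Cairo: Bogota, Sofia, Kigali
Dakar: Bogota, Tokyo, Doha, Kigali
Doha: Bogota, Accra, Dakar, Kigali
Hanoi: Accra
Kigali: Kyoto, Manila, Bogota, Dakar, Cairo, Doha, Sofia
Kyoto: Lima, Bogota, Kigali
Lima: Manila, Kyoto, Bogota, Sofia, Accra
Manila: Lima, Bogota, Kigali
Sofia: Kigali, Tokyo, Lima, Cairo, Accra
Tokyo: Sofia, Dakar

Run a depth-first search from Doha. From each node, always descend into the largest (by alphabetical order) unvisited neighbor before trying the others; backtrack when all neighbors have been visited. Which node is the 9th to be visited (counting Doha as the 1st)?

Visit Doha
Doha → Kigali
Kigali → Sofia
Sofia → Tokyo
Tokyo → Dakar
Dakar → Bogota
Bogota → Manila
Manila → Lima
Lima → Kyoto
Lima → Accra
Accra → Hanoi
Bogota → Cairo

Visit order: Doha, Kigali, Sofia, Tokyo, Dakar, Bogota, Manila, Lima, Kyoto, Accra, Hanoi, Cairo

Kyoto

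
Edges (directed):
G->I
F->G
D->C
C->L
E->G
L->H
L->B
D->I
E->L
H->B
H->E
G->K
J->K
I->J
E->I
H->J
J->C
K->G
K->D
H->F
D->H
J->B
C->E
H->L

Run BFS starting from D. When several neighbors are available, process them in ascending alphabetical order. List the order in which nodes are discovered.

Visit D; enqueue C, H, I → queue [C, H, I]
Visit C; enqueue E, L → queue [H, I, E, L]
Visit H; enqueue B, F, J → queue [I, E, L, B, F, J]
Visit I → queue [E, L, B, F, J]
Visit E; enqueue G → queue [L, B, F, J, G]
Visit L → queue [B, F, J, G]
Visit B → queue [F, J, G]
Visit F → queue [J, G]
Visit J; enqueue K → queue [G, K]
Visit G → queue [K]
Visit K → queue []

D, C, H, I, E, L, B, F, J, G, K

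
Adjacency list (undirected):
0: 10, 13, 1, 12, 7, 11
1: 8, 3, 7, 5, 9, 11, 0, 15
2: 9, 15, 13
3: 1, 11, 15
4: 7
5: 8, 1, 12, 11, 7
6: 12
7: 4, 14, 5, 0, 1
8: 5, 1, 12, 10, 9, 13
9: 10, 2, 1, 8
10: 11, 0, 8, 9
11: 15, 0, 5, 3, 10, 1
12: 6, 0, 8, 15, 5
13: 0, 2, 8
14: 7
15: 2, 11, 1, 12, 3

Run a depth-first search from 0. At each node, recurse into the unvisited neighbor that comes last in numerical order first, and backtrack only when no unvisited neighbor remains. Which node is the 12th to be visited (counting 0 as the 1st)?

14

Visit 0
0 → 13
13 → 8
8 → 12
12 → 15
15 → 11
11 → 10
10 → 9
9 → 2
9 → 1
1 → 7
7 → 14
7 → 5
7 → 4
1 → 3
12 → 6

Visit order: 0, 13, 8, 12, 15, 11, 10, 9, 2, 1, 7, 14, 5, 4, 3, 6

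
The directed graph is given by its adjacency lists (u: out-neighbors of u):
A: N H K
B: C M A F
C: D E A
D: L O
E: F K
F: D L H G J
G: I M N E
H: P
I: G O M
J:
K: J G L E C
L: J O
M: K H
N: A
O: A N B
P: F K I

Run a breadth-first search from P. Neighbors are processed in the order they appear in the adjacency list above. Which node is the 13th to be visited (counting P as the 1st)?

M

Visit P; enqueue F, K, I → queue [F, K, I]
Visit F; enqueue D, L, H, G, J → queue [K, I, D, L, H, G, J]
Visit K; enqueue E, C → queue [I, D, L, H, G, J, E, C]
Visit I; enqueue O, M → queue [D, L, H, G, J, E, C, O, M]
Visit D → queue [L, H, G, J, E, C, O, M]
Visit L → queue [H, G, J, E, C, O, M]
Visit H → queue [G, J, E, C, O, M]
Visit G; enqueue N → queue [J, E, C, O, M, N]
Visit J → queue [E, C, O, M, N]
Visit E → queue [C, O, M, N]
Visit C; enqueue A → queue [O, M, N, A]
Visit O; enqueue B → queue [M, N, A, B]
Visit M → queue [N, A, B]
Visit N → queue [A, B]
Visit A → queue [B]
Visit B → queue []

Visit order: P, F, K, I, D, L, H, G, J, E, C, O, M, N, A, B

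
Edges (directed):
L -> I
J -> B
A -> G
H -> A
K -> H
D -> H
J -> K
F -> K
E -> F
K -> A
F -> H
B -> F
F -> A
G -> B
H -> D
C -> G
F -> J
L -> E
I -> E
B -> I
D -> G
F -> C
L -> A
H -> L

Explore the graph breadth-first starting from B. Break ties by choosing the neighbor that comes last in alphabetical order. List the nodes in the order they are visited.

B, I, F, E, K, J, H, C, A, L, D, G

Visit B; enqueue I, F → queue [I, F]
Visit I; enqueue E → queue [F, E]
Visit F; enqueue K, J, H, C, A → queue [E, K, J, H, C, A]
Visit E → queue [K, J, H, C, A]
Visit K → queue [J, H, C, A]
Visit J → queue [H, C, A]
Visit H; enqueue L, D → queue [C, A, L, D]
Visit C; enqueue G → queue [A, L, D, G]
Visit A → queue [L, D, G]
Visit L → queue [D, G]
Visit D → queue [G]
Visit G → queue []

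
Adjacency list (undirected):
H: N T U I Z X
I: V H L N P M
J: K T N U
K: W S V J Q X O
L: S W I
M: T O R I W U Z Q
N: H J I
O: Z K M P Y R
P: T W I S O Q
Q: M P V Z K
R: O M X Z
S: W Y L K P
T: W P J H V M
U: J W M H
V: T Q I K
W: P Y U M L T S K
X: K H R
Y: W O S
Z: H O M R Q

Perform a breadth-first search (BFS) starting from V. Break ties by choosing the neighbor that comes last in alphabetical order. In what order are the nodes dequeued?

V → T → Q → K → I → W → P → M → J → H → Z → X → S → O → N → L → Y → U → R

Visit V; enqueue T, Q, K, I → queue [T, Q, K, I]
Visit T; enqueue W, P, M, J, H → queue [Q, K, I, W, P, M, J, H]
Visit Q; enqueue Z → queue [K, I, W, P, M, J, H, Z]
Visit K; enqueue X, S, O → queue [I, W, P, M, J, H, Z, X, S, O]
Visit I; enqueue N, L → queue [W, P, M, J, H, Z, X, S, O, N, L]
Visit W; enqueue Y, U → queue [P, M, J, H, Z, X, S, O, N, L, Y, U]
Visit P → queue [M, J, H, Z, X, S, O, N, L, Y, U]
Visit M; enqueue R → queue [J, H, Z, X, S, O, N, L, Y, U, R]
Visit J → queue [H, Z, X, S, O, N, L, Y, U, R]
Visit H → queue [Z, X, S, O, N, L, Y, U, R]
Visit Z → queue [X, S, O, N, L, Y, U, R]
Visit X → queue [S, O, N, L, Y, U, R]
Visit S → queue [O, N, L, Y, U, R]
Visit O → queue [N, L, Y, U, R]
Visit N → queue [L, Y, U, R]
Visit L → queue [Y, U, R]
Visit Y → queue [U, R]
Visit U → queue [R]
Visit R → queue []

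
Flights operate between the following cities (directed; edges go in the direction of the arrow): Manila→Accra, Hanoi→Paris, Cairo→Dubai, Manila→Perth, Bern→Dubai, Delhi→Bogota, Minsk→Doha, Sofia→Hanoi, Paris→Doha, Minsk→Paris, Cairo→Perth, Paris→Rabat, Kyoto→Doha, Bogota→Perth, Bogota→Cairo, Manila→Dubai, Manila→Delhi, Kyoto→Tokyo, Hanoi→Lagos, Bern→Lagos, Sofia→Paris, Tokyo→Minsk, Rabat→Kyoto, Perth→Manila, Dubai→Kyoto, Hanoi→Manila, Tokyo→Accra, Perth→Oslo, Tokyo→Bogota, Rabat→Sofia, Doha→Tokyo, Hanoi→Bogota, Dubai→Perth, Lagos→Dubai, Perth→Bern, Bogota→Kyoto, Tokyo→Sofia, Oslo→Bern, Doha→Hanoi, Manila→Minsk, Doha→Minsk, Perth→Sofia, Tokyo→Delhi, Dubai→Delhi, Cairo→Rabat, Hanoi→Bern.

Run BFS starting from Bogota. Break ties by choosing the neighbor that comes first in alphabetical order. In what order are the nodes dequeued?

Bogota, Cairo, Kyoto, Perth, Dubai, Rabat, Doha, Tokyo, Bern, Manila, Oslo, Sofia, Delhi, Hanoi, Minsk, Accra, Lagos, Paris

Visit Bogota; enqueue Cairo, Kyoto, Perth → queue [Cairo, Kyoto, Perth]
Visit Cairo; enqueue Dubai, Rabat → queue [Kyoto, Perth, Dubai, Rabat]
Visit Kyoto; enqueue Doha, Tokyo → queue [Perth, Dubai, Rabat, Doha, Tokyo]
Visit Perth; enqueue Bern, Manila, Oslo, Sofia → queue [Dubai, Rabat, Doha, Tokyo, Bern, Manila, Oslo, Sofia]
Visit Dubai; enqueue Delhi → queue [Rabat, Doha, Tokyo, Bern, Manila, Oslo, Sofia, Delhi]
Visit Rabat → queue [Doha, Tokyo, Bern, Manila, Oslo, Sofia, Delhi]
Visit Doha; enqueue Hanoi, Minsk → queue [Tokyo, Bern, Manila, Oslo, Sofia, Delhi, Hanoi, Minsk]
Visit Tokyo; enqueue Accra → queue [Bern, Manila, Oslo, Sofia, Delhi, Hanoi, Minsk, Accra]
Visit Bern; enqueue Lagos → queue [Manila, Oslo, Sofia, Delhi, Hanoi, Minsk, Accra, Lagos]
Visit Manila → queue [Oslo, Sofia, Delhi, Hanoi, Minsk, Accra, Lagos]
Visit Oslo → queue [Sofia, Delhi, Hanoi, Minsk, Accra, Lagos]
Visit Sofia; enqueue Paris → queue [Delhi, Hanoi, Minsk, Accra, Lagos, Paris]
Visit Delhi → queue [Hanoi, Minsk, Accra, Lagos, Paris]
Visit Hanoi → queue [Minsk, Accra, Lagos, Paris]
Visit Minsk → queue [Accra, Lagos, Paris]
Visit Accra → queue [Lagos, Paris]
Visit Lagos → queue [Paris]
Visit Paris → queue []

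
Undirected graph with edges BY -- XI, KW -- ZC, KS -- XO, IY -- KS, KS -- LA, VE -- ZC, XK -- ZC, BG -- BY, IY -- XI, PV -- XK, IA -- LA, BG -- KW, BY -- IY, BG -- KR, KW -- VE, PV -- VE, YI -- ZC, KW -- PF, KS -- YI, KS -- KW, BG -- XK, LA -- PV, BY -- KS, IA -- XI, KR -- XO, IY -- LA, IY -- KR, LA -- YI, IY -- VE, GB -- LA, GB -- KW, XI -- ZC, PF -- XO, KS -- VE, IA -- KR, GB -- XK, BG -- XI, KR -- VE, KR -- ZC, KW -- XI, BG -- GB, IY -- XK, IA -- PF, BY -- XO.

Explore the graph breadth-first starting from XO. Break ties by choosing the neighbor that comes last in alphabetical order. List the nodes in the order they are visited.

XO PF KS KR BY KW IA YI VE LA IY ZC BG XI GB PV XK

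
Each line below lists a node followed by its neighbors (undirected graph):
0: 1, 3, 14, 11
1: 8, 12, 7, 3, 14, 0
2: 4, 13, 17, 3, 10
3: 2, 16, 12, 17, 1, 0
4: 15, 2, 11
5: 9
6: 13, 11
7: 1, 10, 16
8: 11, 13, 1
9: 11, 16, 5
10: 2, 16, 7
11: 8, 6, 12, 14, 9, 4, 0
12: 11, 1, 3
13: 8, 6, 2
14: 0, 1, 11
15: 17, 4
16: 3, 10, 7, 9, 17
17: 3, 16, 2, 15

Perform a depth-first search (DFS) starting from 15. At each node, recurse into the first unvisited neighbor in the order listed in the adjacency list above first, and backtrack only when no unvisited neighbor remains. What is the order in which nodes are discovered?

Visit 15
15 → 17
17 → 3
3 → 2
2 → 4
4 → 11
11 → 8
8 → 13
13 → 6
8 → 1
1 → 12
1 → 7
7 → 10
10 → 16
16 → 9
9 → 5
1 → 14
14 → 0

15 → 17 → 3 → 2 → 4 → 11 → 8 → 13 → 6 → 1 → 12 → 7 → 10 → 16 → 9 → 5 → 14 → 0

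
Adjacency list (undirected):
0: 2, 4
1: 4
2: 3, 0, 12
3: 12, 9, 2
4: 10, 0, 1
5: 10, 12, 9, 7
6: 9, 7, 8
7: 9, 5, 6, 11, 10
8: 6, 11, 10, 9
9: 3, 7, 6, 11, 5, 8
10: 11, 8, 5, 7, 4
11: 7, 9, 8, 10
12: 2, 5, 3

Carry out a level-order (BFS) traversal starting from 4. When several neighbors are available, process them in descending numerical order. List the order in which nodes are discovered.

4 -> 10 -> 1 -> 0 -> 11 -> 8 -> 7 -> 5 -> 2 -> 9 -> 6 -> 12 -> 3

Visit 4; enqueue 10, 1, 0 → queue [10, 1, 0]
Visit 10; enqueue 11, 8, 7, 5 → queue [1, 0, 11, 8, 7, 5]
Visit 1 → queue [0, 11, 8, 7, 5]
Visit 0; enqueue 2 → queue [11, 8, 7, 5, 2]
Visit 11; enqueue 9 → queue [8, 7, 5, 2, 9]
Visit 8; enqueue 6 → queue [7, 5, 2, 9, 6]
Visit 7 → queue [5, 2, 9, 6]
Visit 5; enqueue 12 → queue [2, 9, 6, 12]
Visit 2; enqueue 3 → queue [9, 6, 12, 3]
Visit 9 → queue [6, 12, 3]
Visit 6 → queue [12, 3]
Visit 12 → queue [3]
Visit 3 → queue []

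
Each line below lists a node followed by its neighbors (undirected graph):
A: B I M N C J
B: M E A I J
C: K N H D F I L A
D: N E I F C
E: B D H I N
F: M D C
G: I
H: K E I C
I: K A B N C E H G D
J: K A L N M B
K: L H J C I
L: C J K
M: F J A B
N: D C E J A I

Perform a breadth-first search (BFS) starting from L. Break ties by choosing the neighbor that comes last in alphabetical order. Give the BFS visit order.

Visit L; enqueue K, J, C → queue [K, J, C]
Visit K; enqueue I, H → queue [J, C, I, H]
Visit J; enqueue N, M, B, A → queue [C, I, H, N, M, B, A]
Visit C; enqueue F, D → queue [I, H, N, M, B, A, F, D]
Visit I; enqueue G, E → queue [H, N, M, B, A, F, D, G, E]
Visit H → queue [N, M, B, A, F, D, G, E]
Visit N → queue [M, B, A, F, D, G, E]
Visit M → queue [B, A, F, D, G, E]
Visit B → queue [A, F, D, G, E]
Visit A → queue [F, D, G, E]
Visit F → queue [D, G, E]
Visit D → queue [G, E]
Visit G → queue [E]
Visit E → queue []

L, K, J, C, I, H, N, M, B, A, F, D, G, E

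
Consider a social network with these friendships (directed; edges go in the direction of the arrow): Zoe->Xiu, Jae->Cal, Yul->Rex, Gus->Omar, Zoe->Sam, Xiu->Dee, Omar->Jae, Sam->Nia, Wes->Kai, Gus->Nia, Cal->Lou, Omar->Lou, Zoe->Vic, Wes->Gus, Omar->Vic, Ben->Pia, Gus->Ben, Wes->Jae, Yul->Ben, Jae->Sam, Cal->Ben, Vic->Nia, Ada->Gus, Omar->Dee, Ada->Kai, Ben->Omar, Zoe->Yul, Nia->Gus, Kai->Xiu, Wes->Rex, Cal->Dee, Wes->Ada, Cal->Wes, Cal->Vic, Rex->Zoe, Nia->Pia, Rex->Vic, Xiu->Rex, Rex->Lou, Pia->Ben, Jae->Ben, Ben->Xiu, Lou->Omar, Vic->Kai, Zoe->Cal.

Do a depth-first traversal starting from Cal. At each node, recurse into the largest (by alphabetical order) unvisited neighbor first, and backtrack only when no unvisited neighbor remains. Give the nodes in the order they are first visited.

Visit Cal
Cal → Wes
Wes → Rex
Rex → Zoe
Zoe → Yul
Yul → Ben
Ben → Xiu
Xiu → Dee
Ben → Pia
Ben → Omar
Omar → Vic
Vic → Nia
Nia → Gus
Vic → Kai
Omar → Lou
Omar → Jae
Jae → Sam
Wes → Ada

Cal, Wes, Rex, Zoe, Yul, Ben, Xiu, Dee, Pia, Omar, Vic, Nia, Gus, Kai, Lou, Jae, Sam, Ada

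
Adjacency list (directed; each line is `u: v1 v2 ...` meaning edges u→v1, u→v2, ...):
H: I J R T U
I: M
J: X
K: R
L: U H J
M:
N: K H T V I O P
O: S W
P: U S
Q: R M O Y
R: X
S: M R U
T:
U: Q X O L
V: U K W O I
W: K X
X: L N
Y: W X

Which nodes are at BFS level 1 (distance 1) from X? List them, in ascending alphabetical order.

L, N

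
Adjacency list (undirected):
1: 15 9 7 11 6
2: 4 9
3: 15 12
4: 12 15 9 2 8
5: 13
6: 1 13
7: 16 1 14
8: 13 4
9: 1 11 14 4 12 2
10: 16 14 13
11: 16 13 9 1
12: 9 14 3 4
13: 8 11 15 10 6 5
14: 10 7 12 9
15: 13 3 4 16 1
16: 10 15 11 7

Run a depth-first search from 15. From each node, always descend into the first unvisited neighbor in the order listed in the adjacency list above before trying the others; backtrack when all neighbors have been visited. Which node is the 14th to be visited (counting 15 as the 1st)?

2

Visit 15
15 → 13
13 → 8
8 → 4
4 → 12
12 → 9
9 → 1
1 → 7
7 → 16
16 → 10
10 → 14
16 → 11
1 → 6
9 → 2
12 → 3
13 → 5

Visit order: 15, 13, 8, 4, 12, 9, 1, 7, 16, 10, 14, 11, 6, 2, 3, 5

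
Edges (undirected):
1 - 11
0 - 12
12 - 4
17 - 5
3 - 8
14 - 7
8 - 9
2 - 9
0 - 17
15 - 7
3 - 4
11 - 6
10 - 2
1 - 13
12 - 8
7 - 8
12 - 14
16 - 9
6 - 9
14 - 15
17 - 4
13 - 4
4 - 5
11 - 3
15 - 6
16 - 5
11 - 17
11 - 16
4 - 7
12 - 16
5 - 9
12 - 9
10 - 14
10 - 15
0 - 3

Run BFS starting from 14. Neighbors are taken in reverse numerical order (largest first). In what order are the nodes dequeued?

Visit 14; enqueue 15, 12, 10, 7 → queue [15, 12, 10, 7]
Visit 15; enqueue 6 → queue [12, 10, 7, 6]
Visit 12; enqueue 16, 9, 8, 4, 0 → queue [10, 7, 6, 16, 9, 8, 4, 0]
Visit 10; enqueue 2 → queue [7, 6, 16, 9, 8, 4, 0, 2]
Visit 7 → queue [6, 16, 9, 8, 4, 0, 2]
Visit 6; enqueue 11 → queue [16, 9, 8, 4, 0, 2, 11]
Visit 16; enqueue 5 → queue [9, 8, 4, 0, 2, 11, 5]
Visit 9 → queue [8, 4, 0, 2, 11, 5]
Visit 8; enqueue 3 → queue [4, 0, 2, 11, 5, 3]
Visit 4; enqueue 17, 13 → queue [0, 2, 11, 5, 3, 17, 13]
Visit 0 → queue [2, 11, 5, 3, 17, 13]
Visit 2 → queue [11, 5, 3, 17, 13]
Visit 11; enqueue 1 → queue [5, 3, 17, 13, 1]
Visit 5 → queue [3, 17, 13, 1]
Visit 3 → queue [17, 13, 1]
Visit 17 → queue [13, 1]
Visit 13 → queue [1]
Visit 1 → queue []

14 -> 15 -> 12 -> 10 -> 7 -> 6 -> 16 -> 9 -> 8 -> 4 -> 0 -> 2 -> 11 -> 5 -> 3 -> 17 -> 13 -> 1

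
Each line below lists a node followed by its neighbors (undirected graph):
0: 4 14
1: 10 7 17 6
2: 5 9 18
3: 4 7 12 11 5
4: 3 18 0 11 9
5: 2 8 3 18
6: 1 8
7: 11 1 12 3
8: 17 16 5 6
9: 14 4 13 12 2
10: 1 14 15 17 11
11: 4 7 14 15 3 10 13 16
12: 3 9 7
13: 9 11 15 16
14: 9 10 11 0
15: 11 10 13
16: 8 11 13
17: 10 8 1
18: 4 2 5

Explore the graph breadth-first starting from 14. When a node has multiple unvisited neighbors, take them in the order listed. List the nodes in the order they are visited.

14 9 10 11 0 4 13 12 2 1 15 17 7 3 16 18 5 6 8

Visit 14; enqueue 9, 10, 11, 0 → queue [9, 10, 11, 0]
Visit 9; enqueue 4, 13, 12, 2 → queue [10, 11, 0, 4, 13, 12, 2]
Visit 10; enqueue 1, 15, 17 → queue [11, 0, 4, 13, 12, 2, 1, 15, 17]
Visit 11; enqueue 7, 3, 16 → queue [0, 4, 13, 12, 2, 1, 15, 17, 7, 3, 16]
Visit 0 → queue [4, 13, 12, 2, 1, 15, 17, 7, 3, 16]
Visit 4; enqueue 18 → queue [13, 12, 2, 1, 15, 17, 7, 3, 16, 18]
Visit 13 → queue [12, 2, 1, 15, 17, 7, 3, 16, 18]
Visit 12 → queue [2, 1, 15, 17, 7, 3, 16, 18]
Visit 2; enqueue 5 → queue [1, 15, 17, 7, 3, 16, 18, 5]
Visit 1; enqueue 6 → queue [15, 17, 7, 3, 16, 18, 5, 6]
Visit 15 → queue [17, 7, 3, 16, 18, 5, 6]
Visit 17; enqueue 8 → queue [7, 3, 16, 18, 5, 6, 8]
Visit 7 → queue [3, 16, 18, 5, 6, 8]
Visit 3 → queue [16, 18, 5, 6, 8]
Visit 16 → queue [18, 5, 6, 8]
Visit 18 → queue [5, 6, 8]
Visit 5 → queue [6, 8]
Visit 6 → queue [8]
Visit 8 → queue []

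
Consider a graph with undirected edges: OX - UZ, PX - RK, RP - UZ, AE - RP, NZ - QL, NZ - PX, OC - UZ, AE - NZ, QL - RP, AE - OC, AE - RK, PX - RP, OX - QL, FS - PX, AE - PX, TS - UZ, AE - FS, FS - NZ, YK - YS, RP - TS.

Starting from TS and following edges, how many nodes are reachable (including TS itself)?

11

BFS from TS visits: TS, RP, UZ, AE, PX, QL, OC, OX, FS, NZ, RK
Reachable nodes: 11 of 13 total.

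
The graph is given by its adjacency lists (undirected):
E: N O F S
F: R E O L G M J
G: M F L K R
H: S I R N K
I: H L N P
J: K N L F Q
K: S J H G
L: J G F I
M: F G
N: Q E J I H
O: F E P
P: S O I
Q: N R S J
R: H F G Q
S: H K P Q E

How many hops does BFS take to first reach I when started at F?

Level 0: F
Level 1: E, G, J, L, M, O, R
Level 2: H, I, K, N, P, Q, S
I first appears at level 2.

2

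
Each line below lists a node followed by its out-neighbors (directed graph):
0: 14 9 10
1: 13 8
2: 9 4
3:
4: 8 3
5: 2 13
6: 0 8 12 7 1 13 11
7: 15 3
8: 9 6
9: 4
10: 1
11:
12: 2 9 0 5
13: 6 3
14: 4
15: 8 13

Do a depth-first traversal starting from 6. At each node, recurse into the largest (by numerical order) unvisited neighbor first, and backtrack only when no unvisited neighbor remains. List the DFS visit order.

Visit 6
6 → 13
13 → 3
6 → 12
12 → 9
9 → 4
4 → 8
12 → 5
5 → 2
12 → 0
0 → 14
0 → 10
10 → 1
6 → 11
6 → 7
7 → 15

6 → 13 → 3 → 12 → 9 → 4 → 8 → 5 → 2 → 0 → 14 → 10 → 1 → 11 → 7 → 15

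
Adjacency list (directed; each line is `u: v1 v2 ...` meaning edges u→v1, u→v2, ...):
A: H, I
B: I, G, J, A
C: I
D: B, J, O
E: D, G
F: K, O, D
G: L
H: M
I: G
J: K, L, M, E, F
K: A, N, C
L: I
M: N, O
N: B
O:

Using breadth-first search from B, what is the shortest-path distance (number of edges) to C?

3

Level 0: B
Level 1: A, G, I, J
Level 2: E, F, H, K, L, M
Level 3: C, D, N, O
C first appears at level 3.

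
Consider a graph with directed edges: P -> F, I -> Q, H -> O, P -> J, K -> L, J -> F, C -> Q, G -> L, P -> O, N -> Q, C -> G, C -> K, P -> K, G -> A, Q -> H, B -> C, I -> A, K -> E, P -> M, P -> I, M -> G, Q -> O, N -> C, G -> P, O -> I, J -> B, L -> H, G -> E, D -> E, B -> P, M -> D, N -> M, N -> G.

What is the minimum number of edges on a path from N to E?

Level 0: N
Level 1: C, G, M, Q
Level 2: A, D, E, H, K, L, O, P
Level 3: F, I, J
Level 4: B
E first appears at level 2.

2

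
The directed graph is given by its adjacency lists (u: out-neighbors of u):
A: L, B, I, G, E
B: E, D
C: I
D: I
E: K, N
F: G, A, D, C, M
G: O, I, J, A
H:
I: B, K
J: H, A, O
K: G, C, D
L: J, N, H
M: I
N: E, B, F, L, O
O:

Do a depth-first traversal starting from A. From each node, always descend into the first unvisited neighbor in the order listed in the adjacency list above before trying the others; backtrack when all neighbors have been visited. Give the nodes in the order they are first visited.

Visit A
A → L
L → J
J → H
J → O
L → N
N → E
E → K
K → G
G → I
I → B
B → D
K → C
N → F
F → M

A -> L -> J -> H -> O -> N -> E -> K -> G -> I -> B -> D -> C -> F -> M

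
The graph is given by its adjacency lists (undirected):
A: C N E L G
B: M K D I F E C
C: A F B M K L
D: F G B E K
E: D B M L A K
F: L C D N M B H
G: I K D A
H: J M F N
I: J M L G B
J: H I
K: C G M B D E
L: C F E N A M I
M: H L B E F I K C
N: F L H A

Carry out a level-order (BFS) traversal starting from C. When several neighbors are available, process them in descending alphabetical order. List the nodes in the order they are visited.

Visit C; enqueue M, L, K, F, B, A → queue [M, L, K, F, B, A]
Visit M; enqueue I, H, E → queue [L, K, F, B, A, I, H, E]
Visit L; enqueue N → queue [K, F, B, A, I, H, E, N]
Visit K; enqueue G, D → queue [F, B, A, I, H, E, N, G, D]
Visit F → queue [B, A, I, H, E, N, G, D]
Visit B → queue [A, I, H, E, N, G, D]
Visit A → queue [I, H, E, N, G, D]
Visit I; enqueue J → queue [H, E, N, G, D, J]
Visit H → queue [E, N, G, D, J]
Visit E → queue [N, G, D, J]
Visit N → queue [G, D, J]
Visit G → queue [D, J]
Visit D → queue [J]
Visit J → queue []

C -> M -> L -> K -> F -> B -> A -> I -> H -> E -> N -> G -> D -> J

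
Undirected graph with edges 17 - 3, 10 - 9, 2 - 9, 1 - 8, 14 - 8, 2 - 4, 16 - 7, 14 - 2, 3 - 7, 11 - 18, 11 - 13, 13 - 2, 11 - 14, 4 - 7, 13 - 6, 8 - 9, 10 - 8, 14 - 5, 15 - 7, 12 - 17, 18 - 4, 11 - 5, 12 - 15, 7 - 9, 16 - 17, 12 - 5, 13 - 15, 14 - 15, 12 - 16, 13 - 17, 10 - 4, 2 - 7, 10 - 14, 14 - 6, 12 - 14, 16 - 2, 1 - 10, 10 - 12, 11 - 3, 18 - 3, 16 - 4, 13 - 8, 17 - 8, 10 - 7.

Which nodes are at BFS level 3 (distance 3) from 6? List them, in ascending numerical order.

1, 3, 4, 7, 9, 16, 18

Level 0: 6
Level 1: 13, 14
Level 2: 2, 5, 8, 10, 11, 12, 15, 17
Level 3: 1, 3, 4, 7, 9, 16, 18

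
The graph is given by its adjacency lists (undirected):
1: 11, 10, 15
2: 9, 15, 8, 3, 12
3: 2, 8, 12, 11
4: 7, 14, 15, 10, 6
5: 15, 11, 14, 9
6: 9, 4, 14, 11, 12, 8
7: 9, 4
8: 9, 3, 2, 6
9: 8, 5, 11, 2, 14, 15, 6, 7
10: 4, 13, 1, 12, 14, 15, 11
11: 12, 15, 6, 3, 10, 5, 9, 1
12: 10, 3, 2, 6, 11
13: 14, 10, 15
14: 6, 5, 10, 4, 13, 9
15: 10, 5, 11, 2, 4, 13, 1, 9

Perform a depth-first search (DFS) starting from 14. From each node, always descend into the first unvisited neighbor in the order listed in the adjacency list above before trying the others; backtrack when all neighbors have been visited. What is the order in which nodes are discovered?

14 → 6 → 9 → 8 → 3 → 2 → 15 → 10 → 4 → 7 → 13 → 1 → 11 → 12 → 5

Visit 14
14 → 6
6 → 9
9 → 8
8 → 3
3 → 2
2 → 15
15 → 10
10 → 4
4 → 7
10 → 13
10 → 1
1 → 11
11 → 12
11 → 5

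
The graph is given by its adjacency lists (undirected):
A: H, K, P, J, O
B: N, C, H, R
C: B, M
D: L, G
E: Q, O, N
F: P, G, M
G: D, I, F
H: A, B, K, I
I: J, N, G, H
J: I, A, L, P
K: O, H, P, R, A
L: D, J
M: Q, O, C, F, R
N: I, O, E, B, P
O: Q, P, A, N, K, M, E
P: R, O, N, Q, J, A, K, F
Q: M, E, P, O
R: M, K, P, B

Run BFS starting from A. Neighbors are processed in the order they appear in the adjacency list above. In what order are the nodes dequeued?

Visit A; enqueue H, K, P, J, O → queue [H, K, P, J, O]
Visit H; enqueue B, I → queue [K, P, J, O, B, I]
Visit K; enqueue R → queue [P, J, O, B, I, R]
Visit P; enqueue N, Q, F → queue [J, O, B, I, R, N, Q, F]
Visit J; enqueue L → queue [O, B, I, R, N, Q, F, L]
Visit O; enqueue M, E → queue [B, I, R, N, Q, F, L, M, E]
Visit B; enqueue C → queue [I, R, N, Q, F, L, M, E, C]
Visit I; enqueue G → queue [R, N, Q, F, L, M, E, C, G]
Visit R → queue [N, Q, F, L, M, E, C, G]
Visit N → queue [Q, F, L, M, E, C, G]
Visit Q → queue [F, L, M, E, C, G]
Visit F → queue [L, M, E, C, G]
Visit L; enqueue D → queue [M, E, C, G, D]
Visit M → queue [E, C, G, D]
Visit E → queue [C, G, D]
Visit C → queue [G, D]
Visit G → queue [D]
Visit D → queue []

A, H, K, P, J, O, B, I, R, N, Q, F, L, M, E, C, G, D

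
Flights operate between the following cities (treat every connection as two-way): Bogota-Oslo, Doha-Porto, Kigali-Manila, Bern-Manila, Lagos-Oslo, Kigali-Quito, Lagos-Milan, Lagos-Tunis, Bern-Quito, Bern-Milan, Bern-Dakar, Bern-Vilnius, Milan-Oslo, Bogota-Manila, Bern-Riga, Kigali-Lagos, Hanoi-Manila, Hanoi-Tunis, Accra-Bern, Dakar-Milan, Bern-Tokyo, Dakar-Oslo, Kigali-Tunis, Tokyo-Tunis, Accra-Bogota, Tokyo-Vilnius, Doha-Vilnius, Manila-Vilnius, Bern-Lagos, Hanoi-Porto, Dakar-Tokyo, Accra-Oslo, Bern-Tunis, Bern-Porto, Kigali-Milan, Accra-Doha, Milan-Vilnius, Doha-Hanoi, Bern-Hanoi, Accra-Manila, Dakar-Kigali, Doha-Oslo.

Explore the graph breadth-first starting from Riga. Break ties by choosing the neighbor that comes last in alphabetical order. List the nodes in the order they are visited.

Riga, Bern, Vilnius, Tunis, Tokyo, Quito, Porto, Milan, Manila, Lagos, Hanoi, Dakar, Accra, Doha, Kigali, Oslo, Bogota

Visit Riga; enqueue Bern → queue [Bern]
Visit Bern; enqueue Vilnius, Tunis, Tokyo, Quito, Porto, Milan, Manila, Lagos, Hanoi, Dakar, Accra → queue [Vilnius, Tunis, Tokyo, Quito, Porto, Milan, Manila, Lagos, Hanoi, Dakar, Accra]
Visit Vilnius; enqueue Doha → queue [Tunis, Tokyo, Quito, Porto, Milan, Manila, Lagos, Hanoi, Dakar, Accra, Doha]
Visit Tunis; enqueue Kigali → queue [Tokyo, Quito, Porto, Milan, Manila, Lagos, Hanoi, Dakar, Accra, Doha, Kigali]
Visit Tokyo → queue [Quito, Porto, Milan, Manila, Lagos, Hanoi, Dakar, Accra, Doha, Kigali]
Visit Quito → queue [Porto, Milan, Manila, Lagos, Hanoi, Dakar, Accra, Doha, Kigali]
Visit Porto → queue [Milan, Manila, Lagos, Hanoi, Dakar, Accra, Doha, Kigali]
Visit Milan; enqueue Oslo → queue [Manila, Lagos, Hanoi, Dakar, Accra, Doha, Kigali, Oslo]
Visit Manila; enqueue Bogota → queue [Lagos, Hanoi, Dakar, Accra, Doha, Kigali, Oslo, Bogota]
Visit Lagos → queue [Hanoi, Dakar, Accra, Doha, Kigali, Oslo, Bogota]
Visit Hanoi → queue [Dakar, Accra, Doha, Kigali, Oslo, Bogota]
Visit Dakar → queue [Accra, Doha, Kigali, Oslo, Bogota]
Visit Accra → queue [Doha, Kigali, Oslo, Bogota]
Visit Doha → queue [Kigali, Oslo, Bogota]
Visit Kigali → queue [Oslo, Bogota]
Visit Oslo → queue [Bogota]
Visit Bogota → queue []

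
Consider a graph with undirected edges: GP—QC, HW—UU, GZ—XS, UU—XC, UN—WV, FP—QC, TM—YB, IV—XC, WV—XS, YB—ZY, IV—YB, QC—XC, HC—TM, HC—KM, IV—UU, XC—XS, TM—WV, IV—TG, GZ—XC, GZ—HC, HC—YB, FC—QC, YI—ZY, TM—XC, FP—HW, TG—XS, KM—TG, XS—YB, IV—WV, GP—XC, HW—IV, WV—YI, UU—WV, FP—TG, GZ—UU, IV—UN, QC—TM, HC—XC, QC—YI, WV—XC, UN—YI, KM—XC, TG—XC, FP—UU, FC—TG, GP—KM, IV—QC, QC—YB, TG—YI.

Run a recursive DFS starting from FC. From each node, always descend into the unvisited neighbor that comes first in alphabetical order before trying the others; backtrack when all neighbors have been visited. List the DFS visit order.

FC, QC, FP, HW, IV, TG, KM, GP, XC, GZ, HC, TM, WV, UN, YI, ZY, YB, XS, UU

Visit FC
FC → QC
QC → FP
FP → HW
HW → IV
IV → TG
TG → KM
KM → GP
GP → XC
XC → GZ
GZ → HC
HC → TM
TM → WV
WV → UN
UN → YI
YI → ZY
ZY → YB
YB → XS
WV → UU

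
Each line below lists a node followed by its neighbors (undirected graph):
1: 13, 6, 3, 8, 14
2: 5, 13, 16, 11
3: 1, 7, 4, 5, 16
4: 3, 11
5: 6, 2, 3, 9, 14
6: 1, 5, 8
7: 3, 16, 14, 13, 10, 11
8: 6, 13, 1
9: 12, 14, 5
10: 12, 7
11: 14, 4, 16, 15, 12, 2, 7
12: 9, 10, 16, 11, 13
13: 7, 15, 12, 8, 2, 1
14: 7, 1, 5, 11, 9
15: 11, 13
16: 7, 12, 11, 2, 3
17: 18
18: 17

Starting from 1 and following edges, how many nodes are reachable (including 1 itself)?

BFS from 1 visits: 1, 13, 6, 3, 8, 14, 7, 15, 12, 2, 5, 4, 16, 11, 9, 10
Reachable nodes: 16 of 18 total.

16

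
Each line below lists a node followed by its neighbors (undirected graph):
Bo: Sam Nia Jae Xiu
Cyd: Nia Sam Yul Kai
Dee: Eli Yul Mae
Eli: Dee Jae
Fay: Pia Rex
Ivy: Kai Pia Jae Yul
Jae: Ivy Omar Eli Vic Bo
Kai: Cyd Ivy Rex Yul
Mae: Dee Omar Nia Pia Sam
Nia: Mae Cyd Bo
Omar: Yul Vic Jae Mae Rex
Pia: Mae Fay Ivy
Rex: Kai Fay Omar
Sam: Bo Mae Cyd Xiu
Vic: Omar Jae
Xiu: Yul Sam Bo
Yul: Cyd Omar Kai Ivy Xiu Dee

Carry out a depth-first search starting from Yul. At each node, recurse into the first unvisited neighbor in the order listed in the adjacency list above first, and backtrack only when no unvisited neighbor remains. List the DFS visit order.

Visit Yul
Yul → Cyd
Cyd → Nia
Nia → Mae
Mae → Dee
Dee → Eli
Eli → Jae
Jae → Ivy
Ivy → Kai
Kai → Rex
Rex → Fay
Fay → Pia
Rex → Omar
Omar → Vic
Jae → Bo
Bo → Sam
Sam → Xiu

Yul, Cyd, Nia, Mae, Dee, Eli, Jae, Ivy, Kai, Rex, Fay, Pia, Omar, Vic, Bo, Sam, Xiu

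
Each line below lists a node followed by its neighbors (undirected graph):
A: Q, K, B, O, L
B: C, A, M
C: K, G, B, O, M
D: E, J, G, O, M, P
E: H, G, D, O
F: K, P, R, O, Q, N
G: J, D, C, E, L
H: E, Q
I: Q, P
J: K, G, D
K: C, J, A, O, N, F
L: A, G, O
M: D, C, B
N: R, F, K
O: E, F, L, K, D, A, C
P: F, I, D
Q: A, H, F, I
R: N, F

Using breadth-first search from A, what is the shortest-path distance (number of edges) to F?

Level 0: A
Level 1: B, K, L, O, Q
Level 2: C, D, E, F, G, H, I, J, M, N
Level 3: P, R
F first appears at level 2.

2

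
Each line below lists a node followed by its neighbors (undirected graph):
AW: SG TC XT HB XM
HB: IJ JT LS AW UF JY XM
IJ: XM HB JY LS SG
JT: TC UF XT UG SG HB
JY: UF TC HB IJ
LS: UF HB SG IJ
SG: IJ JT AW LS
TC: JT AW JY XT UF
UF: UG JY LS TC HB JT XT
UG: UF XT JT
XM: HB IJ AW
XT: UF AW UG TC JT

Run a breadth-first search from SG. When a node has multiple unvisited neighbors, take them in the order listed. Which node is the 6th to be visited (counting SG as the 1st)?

Visit SG; enqueue IJ, JT, AW, LS → queue [IJ, JT, AW, LS]
Visit IJ; enqueue XM, HB, JY → queue [JT, AW, LS, XM, HB, JY]
Visit JT; enqueue TC, UF, XT, UG → queue [AW, LS, XM, HB, JY, TC, UF, XT, UG]
Visit AW → queue [LS, XM, HB, JY, TC, UF, XT, UG]
Visit LS → queue [XM, HB, JY, TC, UF, XT, UG]
Visit XM → queue [HB, JY, TC, UF, XT, UG]
Visit HB → queue [JY, TC, UF, XT, UG]
Visit JY → queue [TC, UF, XT, UG]
Visit TC → queue [UF, XT, UG]
Visit UF → queue [XT, UG]
Visit XT → queue [UG]
Visit UG → queue []

Visit order: SG, IJ, JT, AW, LS, XM, HB, JY, TC, UF, XT, UG

XM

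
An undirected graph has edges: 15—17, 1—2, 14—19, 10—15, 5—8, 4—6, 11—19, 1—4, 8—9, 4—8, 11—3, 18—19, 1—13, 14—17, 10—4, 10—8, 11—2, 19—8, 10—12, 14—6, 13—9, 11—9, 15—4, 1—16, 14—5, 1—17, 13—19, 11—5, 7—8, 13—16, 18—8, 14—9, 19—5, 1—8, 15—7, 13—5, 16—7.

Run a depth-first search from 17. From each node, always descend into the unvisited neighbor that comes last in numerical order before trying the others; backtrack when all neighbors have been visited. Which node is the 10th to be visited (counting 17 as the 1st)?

Visit 17
17 → 15
15 → 10
10 → 12
10 → 8
8 → 19
19 → 18
19 → 14
14 → 9
9 → 13
13 → 16
16 → 7
16 → 1
1 → 4
4 → 6
1 → 2
2 → 11
11 → 5
11 → 3

Visit order: 17, 15, 10, 12, 8, 19, 18, 14, 9, 13, 16, 7, 1, 4, 6, 2, 11, 5, 3

13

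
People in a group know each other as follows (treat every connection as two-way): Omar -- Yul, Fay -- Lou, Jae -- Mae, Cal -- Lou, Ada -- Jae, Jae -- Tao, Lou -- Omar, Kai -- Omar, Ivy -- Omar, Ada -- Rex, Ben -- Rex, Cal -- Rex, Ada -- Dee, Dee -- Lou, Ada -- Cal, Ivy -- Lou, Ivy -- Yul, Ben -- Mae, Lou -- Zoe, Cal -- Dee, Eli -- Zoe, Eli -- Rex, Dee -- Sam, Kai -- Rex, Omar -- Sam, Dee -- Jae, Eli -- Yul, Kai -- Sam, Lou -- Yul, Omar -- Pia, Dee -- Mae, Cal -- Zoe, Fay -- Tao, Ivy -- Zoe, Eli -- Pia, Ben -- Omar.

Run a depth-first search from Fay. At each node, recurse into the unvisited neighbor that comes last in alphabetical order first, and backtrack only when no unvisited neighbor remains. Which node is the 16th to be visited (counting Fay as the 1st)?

Visit Fay
Fay → Tao
Tao → Jae
Jae → Mae
Mae → Dee
Dee → Sam
Sam → Omar
Omar → Yul
Yul → Lou
Lou → Zoe
Zoe → Ivy
Zoe → Eli
Eli → Rex
Rex → Kai
Rex → Cal
Cal → Ada
Rex → Ben
Eli → Pia

Visit order: Fay, Tao, Jae, Mae, Dee, Sam, Omar, Yul, Lou, Zoe, Ivy, Eli, Rex, Kai, Cal, Ada, Ben, Pia

Ada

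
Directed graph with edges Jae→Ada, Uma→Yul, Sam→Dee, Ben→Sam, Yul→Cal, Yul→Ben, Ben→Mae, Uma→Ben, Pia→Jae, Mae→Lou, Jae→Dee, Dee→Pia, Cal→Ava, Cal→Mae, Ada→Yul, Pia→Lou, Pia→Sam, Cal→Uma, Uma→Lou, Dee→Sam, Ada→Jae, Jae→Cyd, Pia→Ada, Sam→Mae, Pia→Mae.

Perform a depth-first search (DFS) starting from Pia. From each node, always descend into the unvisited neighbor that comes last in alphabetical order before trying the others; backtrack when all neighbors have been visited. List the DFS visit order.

Visit Pia
Pia → Sam
Sam → Mae
Mae → Lou
Sam → Dee
Pia → Jae
Jae → Cyd
Jae → Ada
Ada → Yul
Yul → Cal
Cal → Uma
Uma → Ben
Cal → Ava

Pia → Sam → Mae → Lou → Dee → Jae → Cyd → Ada → Yul → Cal → Uma → Ben → Ava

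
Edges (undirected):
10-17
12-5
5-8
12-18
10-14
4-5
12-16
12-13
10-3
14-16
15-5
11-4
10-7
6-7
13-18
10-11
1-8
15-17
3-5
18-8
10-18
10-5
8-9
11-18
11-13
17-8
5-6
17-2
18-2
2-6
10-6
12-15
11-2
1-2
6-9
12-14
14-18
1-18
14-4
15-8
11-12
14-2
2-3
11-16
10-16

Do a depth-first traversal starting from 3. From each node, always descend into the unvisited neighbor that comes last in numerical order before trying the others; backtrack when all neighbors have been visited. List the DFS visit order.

Visit 3
3 → 10
10 → 18
18 → 14
14 → 16
16 → 12
12 → 15
15 → 17
17 → 8
8 → 9
9 → 6
6 → 7
6 → 5
5 → 4
4 → 11
11 → 13
11 → 2
2 → 1

3 -> 10 -> 18 -> 14 -> 16 -> 12 -> 15 -> 17 -> 8 -> 9 -> 6 -> 7 -> 5 -> 4 -> 11 -> 13 -> 2 -> 1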